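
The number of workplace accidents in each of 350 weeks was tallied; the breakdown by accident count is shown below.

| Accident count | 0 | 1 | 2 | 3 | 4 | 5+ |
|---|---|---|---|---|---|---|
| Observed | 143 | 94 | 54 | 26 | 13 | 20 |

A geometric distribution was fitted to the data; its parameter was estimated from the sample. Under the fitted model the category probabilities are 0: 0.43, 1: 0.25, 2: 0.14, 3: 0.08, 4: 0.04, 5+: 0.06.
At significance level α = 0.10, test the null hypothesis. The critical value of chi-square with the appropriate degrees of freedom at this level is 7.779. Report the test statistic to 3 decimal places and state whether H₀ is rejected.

1.629; do not reject

Expected counts E_i = n·p_i: 350×0.43 = 150.5, 350×0.25 = 87.5, 350×0.14 = 49, 350×0.08 = 28, 350×0.04 = 14, 350×0.06 = 21.
χ² = (143−150.5)²/150.5 + (94−87.5)²/87.5 + (54−49)²/49 + (26−28)²/28 + (13−14)²/14 + (20−21)²/21
   = 0.3738 + 0.4829 + 0.5102 + 0.1429 + 0.0714 + 0.0476
Sum = 1.629
df = 4. Since 1.629 < 7.779, we do not reject H₀.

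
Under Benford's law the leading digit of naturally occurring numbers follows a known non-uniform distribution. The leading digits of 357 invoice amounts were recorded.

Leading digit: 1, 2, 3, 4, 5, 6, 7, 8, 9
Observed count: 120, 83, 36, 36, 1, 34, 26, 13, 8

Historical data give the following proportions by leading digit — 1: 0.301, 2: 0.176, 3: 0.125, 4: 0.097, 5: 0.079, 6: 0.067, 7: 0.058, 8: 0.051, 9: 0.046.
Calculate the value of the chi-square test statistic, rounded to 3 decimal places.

Expected counts E_i = n·p_i: 357×0.301 = 107.457, 357×0.176 = 62.832, 357×0.125 = 44.625, 357×0.097 = 34.629, 357×0.079 = 28.203, 357×0.067 = 23.919, 357×0.058 = 20.706, 357×0.051 = 18.207, 357×0.046 = 16.422.
cat         O        E   (O−E)²/E
1         120  107.457     1.4641
2          83   62.832     6.4736
3          36   44.625     1.6670
4          36   34.629     0.0543
5           1   28.203    26.2385
6          34   23.919     4.2488
7          26   20.706     1.3535
8          13   18.207     1.4891
9           8   16.422     4.3192
Sum = 47.308

47.308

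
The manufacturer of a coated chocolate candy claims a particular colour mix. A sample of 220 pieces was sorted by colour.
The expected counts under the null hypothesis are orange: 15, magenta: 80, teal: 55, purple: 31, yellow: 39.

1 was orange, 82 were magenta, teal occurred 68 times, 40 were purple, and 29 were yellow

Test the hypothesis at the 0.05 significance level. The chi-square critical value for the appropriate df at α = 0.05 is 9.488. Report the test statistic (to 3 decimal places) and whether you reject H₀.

χ² = (1−15)²/15 + (82−80)²/80 + (68−55)²/55 + (40−31)²/31 + (29−39)²/39
   = 13.0667 + 0.0500 + 3.0727 + 2.6129 + 2.5641
Sum = 21.366
df = 4. Since 21.366 > 9.488, we reject H₀.

21.366; reject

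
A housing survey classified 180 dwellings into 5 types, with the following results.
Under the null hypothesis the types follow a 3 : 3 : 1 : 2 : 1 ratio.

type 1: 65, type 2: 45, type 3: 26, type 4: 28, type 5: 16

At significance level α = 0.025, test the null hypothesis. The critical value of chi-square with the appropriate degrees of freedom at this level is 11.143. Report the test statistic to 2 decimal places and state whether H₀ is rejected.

Ratio total = 10. Expected counts: 180×3/10 = 54, 180×3/10 = 54, 180×1/10 = 18, 180×2/10 = 36, 180×1/10 = 18.
cat         O        E   (O−E)²/E
type 1     65       54      2.241
type 2     45       54      1.500
type 3     26       18      3.556
type 4     28       36      1.778
type 5     16       18      0.222
Sum = 9.30
df = 4. Since 9.30 < 11.143, we do not reject H₀.

9.30; do not reject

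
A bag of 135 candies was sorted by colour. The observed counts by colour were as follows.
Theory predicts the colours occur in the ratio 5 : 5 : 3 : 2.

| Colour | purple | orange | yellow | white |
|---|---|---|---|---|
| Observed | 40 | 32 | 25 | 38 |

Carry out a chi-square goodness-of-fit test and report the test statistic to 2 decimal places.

Ratio total = 15. Expected counts: 135×5/15 = 45, 135×5/15 = 45, 135×3/15 = 27, 135×2/15 = 18.
cat         O        E   (O−E)²/E
purple     40       45      0.556
orange     32       45      3.756
yellow     25       27      0.148
white      38       18     22.222
Sum = 26.68

26.68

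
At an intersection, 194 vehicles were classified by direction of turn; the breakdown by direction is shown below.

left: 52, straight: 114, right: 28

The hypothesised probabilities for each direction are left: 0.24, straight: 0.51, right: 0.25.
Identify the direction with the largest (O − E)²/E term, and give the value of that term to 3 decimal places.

right, 8.665

Expected counts E_i = n·p_i: 194×0.24 = 46.56, 194×0.51 = 98.94, 194×0.25 = 48.5.
χ² = (52−46.56)²/46.56 + (114−98.94)²/98.94 + (28−48.5)²/48.5
   = 0.6356 + 2.2923 + 8.6649
The largest term is for right: 8.665.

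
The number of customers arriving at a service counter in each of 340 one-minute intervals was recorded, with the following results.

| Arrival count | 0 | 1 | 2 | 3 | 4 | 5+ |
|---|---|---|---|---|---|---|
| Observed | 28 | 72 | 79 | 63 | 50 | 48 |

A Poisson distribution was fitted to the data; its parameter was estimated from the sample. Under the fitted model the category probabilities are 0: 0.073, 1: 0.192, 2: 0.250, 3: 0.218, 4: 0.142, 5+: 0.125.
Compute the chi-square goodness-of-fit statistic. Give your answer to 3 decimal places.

3.964

Expected counts E_i = n·p_i: 340×0.073 = 24.82, 340×0.192 = 65.28, 340×0.250 = 85, 340×0.218 = 74.12, 340×0.142 = 48.28, 340×0.125 = 42.5.
χ² = (28−24.82)²/24.82 + (72−65.28)²/65.28 + (79−85)²/85 + (63−74.12)²/74.12 + (50−48.28)²/48.28 + (48−42.5)²/42.5
   = 0.4074 + 0.6918 + 0.4235 + 1.6683 + 0.0613 + 0.7118
Sum = 3.964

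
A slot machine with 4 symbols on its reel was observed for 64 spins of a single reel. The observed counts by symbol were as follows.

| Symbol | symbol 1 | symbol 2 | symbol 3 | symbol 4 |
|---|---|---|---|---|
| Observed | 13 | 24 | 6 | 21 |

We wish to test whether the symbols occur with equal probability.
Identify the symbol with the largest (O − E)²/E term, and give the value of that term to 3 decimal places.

symbol 3, 6.250

Expected count for each of the 4 categories: 64/4 = 16.
cat           O        E   (O−E)²/E
symbol 1     13       16     0.5625
symbol 2     24       16     4.0000
symbol 3      6       16     6.2500
symbol 4     21       16     1.5625
The largest term is for symbol 3: 6.250.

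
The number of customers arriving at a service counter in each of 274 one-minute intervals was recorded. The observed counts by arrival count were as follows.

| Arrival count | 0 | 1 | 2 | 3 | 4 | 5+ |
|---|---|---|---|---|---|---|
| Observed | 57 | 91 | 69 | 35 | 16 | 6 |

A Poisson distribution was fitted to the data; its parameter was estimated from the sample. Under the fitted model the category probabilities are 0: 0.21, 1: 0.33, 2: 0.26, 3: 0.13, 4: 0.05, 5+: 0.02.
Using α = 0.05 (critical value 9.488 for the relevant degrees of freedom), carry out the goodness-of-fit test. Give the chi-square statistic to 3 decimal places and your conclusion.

Expected counts E_i = n·p_i: 274×0.21 = 57.54, 274×0.33 = 90.42, 274×0.26 = 71.24, 274×0.13 = 35.62, 274×0.05 = 13.7, 274×0.02 = 5.48.
cat         O        E   (O−E)²/E
0          57    57.54     0.0051
1          91    90.42     0.0037
2          69    71.24     0.0704
3          35    35.62     0.0108
4          16     13.7     0.3861
5+          6     5.48     0.0493
Sum = 0.525
df = 4. Since 0.525 < 9.488, we do not reject H₀.

0.525; do not reject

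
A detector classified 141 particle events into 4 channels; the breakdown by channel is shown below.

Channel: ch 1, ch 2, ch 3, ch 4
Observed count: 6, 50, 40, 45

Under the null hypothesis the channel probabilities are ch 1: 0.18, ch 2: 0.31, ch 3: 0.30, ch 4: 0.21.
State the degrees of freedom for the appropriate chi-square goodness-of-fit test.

There are k = 4 categories and no parameters were estimated from the data, so df = 4 − 1 = 3.

3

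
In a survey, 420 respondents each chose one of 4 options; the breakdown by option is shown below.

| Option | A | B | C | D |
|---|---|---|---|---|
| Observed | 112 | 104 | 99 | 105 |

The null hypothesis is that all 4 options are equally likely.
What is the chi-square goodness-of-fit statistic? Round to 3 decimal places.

Expected count for each of the 4 categories: 420/4 = 105.
cat         O        E   (O−E)²/E
A         112      105     0.4667
B         104      105     0.0095
C          99      105     0.3429
D         105      105     0.0000
Sum = 0.819

0.819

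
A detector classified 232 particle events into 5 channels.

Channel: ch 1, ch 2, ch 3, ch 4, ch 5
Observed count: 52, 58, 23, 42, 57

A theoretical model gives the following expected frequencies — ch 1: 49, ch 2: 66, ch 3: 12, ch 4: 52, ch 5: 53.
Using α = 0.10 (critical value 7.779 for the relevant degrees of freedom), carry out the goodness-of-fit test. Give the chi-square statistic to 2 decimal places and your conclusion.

χ² = (52−49)²/49 + (58−66)²/66 + (23−12)²/12 + (42−52)²/52 + (57−53)²/53
   = 0.184 + 0.970 + 10.083 + 1.923 + 0.302
Sum = 13.46
df = 4. Since 13.46 > 7.779, we reject H₀.

13.46; reject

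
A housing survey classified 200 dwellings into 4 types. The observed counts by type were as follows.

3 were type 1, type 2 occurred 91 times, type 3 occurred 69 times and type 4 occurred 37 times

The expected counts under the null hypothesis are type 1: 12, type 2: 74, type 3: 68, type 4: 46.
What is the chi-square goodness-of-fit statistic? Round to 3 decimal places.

12.431

type 1: (3 − 12)²/12 = 81/12 = 6.7500
type 2: (91 − 74)²/74 = 289/74 = 3.9054
type 3: (69 − 68)²/68 = 1/68 = 0.0147
type 4: (37 − 46)²/46 = 81/46 = 1.7609
Sum = 12.431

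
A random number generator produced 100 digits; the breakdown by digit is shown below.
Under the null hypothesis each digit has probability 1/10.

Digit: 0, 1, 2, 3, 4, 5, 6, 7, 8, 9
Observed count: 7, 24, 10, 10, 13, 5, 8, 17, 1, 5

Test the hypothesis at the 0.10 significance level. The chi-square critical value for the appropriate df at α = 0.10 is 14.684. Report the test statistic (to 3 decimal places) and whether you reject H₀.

39.800; reject

Under H₀ each category has probability 1/10, so each expected count is 100/10 = 10.
χ² = (7−10)²/10 + (24−10)²/10 + (10−10)²/10 + (10−10)²/10 + (13−10)²/10 + (5−10)²/10 + (8−10)²/10 + (17−10)²/10 + (1−10)²/10 + (5−10)²/10
   = 0.9000 + 19.6000 + 0.0000 + 0.0000 + 0.9000 + 2.5000 + 0.4000 + 4.9000 + 8.1000 + 2.5000
Sum = 39.800
df = 9. Since 39.800 > 14.684, we reject H₀.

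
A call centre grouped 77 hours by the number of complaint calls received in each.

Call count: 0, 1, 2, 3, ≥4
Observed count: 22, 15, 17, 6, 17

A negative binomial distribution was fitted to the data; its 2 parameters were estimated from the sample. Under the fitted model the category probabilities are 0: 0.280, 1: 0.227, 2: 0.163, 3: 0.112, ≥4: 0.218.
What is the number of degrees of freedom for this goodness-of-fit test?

There are k = 5 categories and 2 parameters estimated from the data, so df = 5 − 1 − 2 = 2.

2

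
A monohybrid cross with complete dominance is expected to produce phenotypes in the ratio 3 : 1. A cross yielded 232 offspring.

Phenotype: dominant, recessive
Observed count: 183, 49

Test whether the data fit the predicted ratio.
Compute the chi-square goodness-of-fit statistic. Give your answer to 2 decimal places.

Ratio total = 4. Expected counts: 232×3/4 = 174, 232×1/4 = 58.
dominant: (183 − 174)²/174 = 81/174 = 0.466
recessive: (49 − 58)²/58 = 81/58 = 1.397
Sum = 1.86

1.86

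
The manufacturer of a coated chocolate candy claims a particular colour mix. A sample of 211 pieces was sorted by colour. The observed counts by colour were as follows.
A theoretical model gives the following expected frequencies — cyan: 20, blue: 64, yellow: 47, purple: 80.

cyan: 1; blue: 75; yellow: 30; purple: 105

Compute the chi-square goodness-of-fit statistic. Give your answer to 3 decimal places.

cyan: (1 − 20)²/20 = 361/20 = 18.0500
blue: (75 − 64)²/64 = 121/64 = 1.8906
yellow: (30 − 47)²/47 = 289/47 = 6.1489
purple: (105 − 80)²/80 = 625/80 = 7.8125
Sum = 33.902

33.902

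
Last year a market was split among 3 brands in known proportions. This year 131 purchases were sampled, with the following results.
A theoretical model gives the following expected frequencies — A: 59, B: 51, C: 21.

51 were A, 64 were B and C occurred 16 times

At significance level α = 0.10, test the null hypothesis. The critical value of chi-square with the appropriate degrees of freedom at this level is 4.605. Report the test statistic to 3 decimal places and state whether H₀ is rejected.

A: (51 − 59)²/59 = 64/59 = 1.0847
B: (64 − 51)²/51 = 169/51 = 3.3137
C: (16 − 21)²/21 = 25/21 = 1.1905
Sum = 5.589
df = 2. Since 5.589 > 4.605, we reject H₀.

5.589; reject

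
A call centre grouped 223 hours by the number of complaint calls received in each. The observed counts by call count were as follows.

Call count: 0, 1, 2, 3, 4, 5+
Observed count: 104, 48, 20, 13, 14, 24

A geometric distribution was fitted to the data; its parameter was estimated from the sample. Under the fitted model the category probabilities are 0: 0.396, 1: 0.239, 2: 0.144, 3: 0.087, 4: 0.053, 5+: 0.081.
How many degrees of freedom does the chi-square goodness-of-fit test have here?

There are k = 6 categories and 1 parameter estimated from the data, so df = 6 − 1 − 1 = 4.

4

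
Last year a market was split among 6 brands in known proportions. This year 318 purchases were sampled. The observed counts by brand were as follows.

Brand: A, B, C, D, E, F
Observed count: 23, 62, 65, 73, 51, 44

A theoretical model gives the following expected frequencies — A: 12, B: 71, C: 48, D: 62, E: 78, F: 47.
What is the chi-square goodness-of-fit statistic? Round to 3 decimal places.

cat         O        E   (O−E)²/E
A          23       12    10.0833
B          62       71     1.1408
C          65       48     6.0208
D          73       62     1.9516
E          51       78     9.3462
F          44       47     0.1915
Sum = 28.734

28.734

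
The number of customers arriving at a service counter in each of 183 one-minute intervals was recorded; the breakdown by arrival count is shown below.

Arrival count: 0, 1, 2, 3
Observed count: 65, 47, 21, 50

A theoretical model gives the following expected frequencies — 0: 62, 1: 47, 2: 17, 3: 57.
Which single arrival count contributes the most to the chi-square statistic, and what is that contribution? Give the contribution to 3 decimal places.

2, 0.941

χ² = (65−62)²/62 + (47−47)²/47 + (21−17)²/17 + (50−57)²/57
   = 0.1452 + 0.0000 + 0.9412 + 0.8596
The largest term is for 2: 0.941.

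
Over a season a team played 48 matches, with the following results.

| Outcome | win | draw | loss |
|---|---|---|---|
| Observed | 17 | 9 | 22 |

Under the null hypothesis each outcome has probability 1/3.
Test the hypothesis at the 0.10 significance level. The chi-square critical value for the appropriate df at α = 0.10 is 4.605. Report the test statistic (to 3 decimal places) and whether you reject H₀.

Expected count for each of the 3 categories: 48/3 = 16.
cat         O        E   (O−E)²/E
win        17       16     0.0625
draw        9       16     3.0625
loss       22       16     2.2500
Sum = 5.375
df = 2. Since 5.375 > 4.605, we reject H₀.

5.375; reject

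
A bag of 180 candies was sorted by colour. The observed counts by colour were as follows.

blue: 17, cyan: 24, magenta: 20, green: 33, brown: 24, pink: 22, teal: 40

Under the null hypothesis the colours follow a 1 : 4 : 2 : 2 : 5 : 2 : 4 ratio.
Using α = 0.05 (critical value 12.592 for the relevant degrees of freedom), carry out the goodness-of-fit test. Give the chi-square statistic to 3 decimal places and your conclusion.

34.967; reject

Ratio total = 20. Expected counts: 180×1/20 = 9, 180×4/20 = 36, 180×2/20 = 18, 180×2/20 = 18, 180×5/20 = 45, 180×2/20 = 18, 180×4/20 = 36.
cat          O        E   (O−E)²/E
blue        17        9     7.1111
cyan        24       36     4.0000
magenta     20       18     0.2222
green       33       18    12.5000
brown       24       45     9.8000
pink        22       18     0.8889
teal        40       36     0.4444
Sum = 34.967
df = 6. Since 34.967 > 12.592, we reject H₀.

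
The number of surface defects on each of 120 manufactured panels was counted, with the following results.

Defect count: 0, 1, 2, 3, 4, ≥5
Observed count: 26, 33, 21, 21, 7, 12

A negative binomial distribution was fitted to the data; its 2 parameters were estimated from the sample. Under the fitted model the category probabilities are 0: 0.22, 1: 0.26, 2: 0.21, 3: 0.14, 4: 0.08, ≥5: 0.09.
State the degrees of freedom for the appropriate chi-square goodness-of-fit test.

There are k = 6 categories and 2 parameters estimated from the data, so df = 6 − 1 − 2 = 3.

3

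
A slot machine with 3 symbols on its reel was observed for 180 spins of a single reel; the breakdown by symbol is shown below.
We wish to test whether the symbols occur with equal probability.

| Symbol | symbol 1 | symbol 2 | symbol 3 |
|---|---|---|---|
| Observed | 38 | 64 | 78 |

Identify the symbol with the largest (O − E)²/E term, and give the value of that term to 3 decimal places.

symbol 1, 8.067

Expected count for each of the 3 categories: 180/3 = 60.
symbol 1: (38 − 60)²/60 = 484/60 = 8.0667
symbol 2: (64 − 60)²/60 = 16/60 = 0.2667
symbol 3: (78 − 60)²/60 = 324/60 = 5.4000
The largest term is for symbol 1: 8.067.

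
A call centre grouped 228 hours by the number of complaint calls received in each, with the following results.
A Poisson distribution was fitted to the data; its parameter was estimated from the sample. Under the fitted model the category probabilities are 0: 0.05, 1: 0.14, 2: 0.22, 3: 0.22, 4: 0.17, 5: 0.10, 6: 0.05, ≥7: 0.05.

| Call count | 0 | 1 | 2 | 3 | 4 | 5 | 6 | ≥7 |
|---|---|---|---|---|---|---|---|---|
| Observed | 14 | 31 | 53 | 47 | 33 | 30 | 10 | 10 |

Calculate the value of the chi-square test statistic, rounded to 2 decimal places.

4.45

Expected counts E_i = n·p_i: 228×0.05 = 11.4, 228×0.14 = 31.92, 228×0.22 = 50.16, 228×0.22 = 50.16, 228×0.17 = 38.76, 228×0.10 = 22.8, 228×0.05 = 11.4, 228×0.05 = 11.4.
0: (14 − 11.4)²/11.4 = 6.76/11.4 = 0.593
1: (31 − 31.92)²/31.92 = 0.8464/31.92 = 0.027
2: (53 − 50.16)²/50.16 = 8.0656/50.16 = 0.161
3: (47 − 50.16)²/50.16 = 9.9856/50.16 = 0.199
4: (33 − 38.76)²/38.76 = 33.1776/38.76 = 0.856
5: (30 − 22.8)²/22.8 = 51.84/22.8 = 2.274
6: (10 − 11.4)²/11.4 = 1.96/11.4 = 0.172
≥7: (10 − 11.4)²/11.4 = 1.96/11.4 = 0.172
Sum = 4.45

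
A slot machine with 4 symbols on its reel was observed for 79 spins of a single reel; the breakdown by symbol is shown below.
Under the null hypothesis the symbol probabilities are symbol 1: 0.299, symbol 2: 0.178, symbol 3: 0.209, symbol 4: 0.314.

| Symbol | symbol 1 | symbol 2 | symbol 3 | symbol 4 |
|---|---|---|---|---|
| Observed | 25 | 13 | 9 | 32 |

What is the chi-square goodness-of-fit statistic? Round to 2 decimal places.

5.66

Expected counts E_i = n·p_i: 79×0.299 = 23.621, 79×0.178 = 14.062, 79×0.209 = 16.511, 79×0.314 = 24.806.
χ² = (25−23.621)²/23.621 + (13−14.062)²/14.062 + (9−16.511)²/16.511 + (32−24.806)²/24.806
   = 0.081 + 0.080 + 3.417 + 2.086
Sum = 5.66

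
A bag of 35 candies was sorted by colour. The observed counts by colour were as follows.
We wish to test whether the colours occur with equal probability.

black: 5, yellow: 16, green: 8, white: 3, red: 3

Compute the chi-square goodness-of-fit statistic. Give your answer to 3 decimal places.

Under H₀ each category has probability 1/5, so each expected count is 35/5 = 7.
χ² = (5−7)²/7 + (16−7)²/7 + (8−7)²/7 + (3−7)²/7 + (3−7)²/7
   = 0.5714 + 11.5714 + 0.1429 + 2.2857 + 2.2857
Sum = 16.857

16.857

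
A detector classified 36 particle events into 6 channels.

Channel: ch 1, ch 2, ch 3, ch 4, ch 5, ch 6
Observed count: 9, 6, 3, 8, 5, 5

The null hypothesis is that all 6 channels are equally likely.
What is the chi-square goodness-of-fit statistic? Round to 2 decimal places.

Expected count for each of the 6 categories: 36/6 = 6.
χ² = (9−6)²/6 + (6−6)²/6 + (3−6)²/6 + (8−6)²/6 + (5−6)²/6 + (5−6)²/6
   = 1.500 + 0.000 + 1.500 + 0.667 + 0.167 + 0.167
Sum = 4.00

4.00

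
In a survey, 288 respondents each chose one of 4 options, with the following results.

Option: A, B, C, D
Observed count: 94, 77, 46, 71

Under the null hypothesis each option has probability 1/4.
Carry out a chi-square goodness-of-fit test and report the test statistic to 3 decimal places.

16.472

Under H₀ each category has probability 1/4, so each expected count is 288/4 = 72.
χ² = (94−72)²/72 + (77−72)²/72 + (46−72)²/72 + (71−72)²/72
   = 6.7222 + 0.3472 + 9.3889 + 0.0139
Sum = 16.472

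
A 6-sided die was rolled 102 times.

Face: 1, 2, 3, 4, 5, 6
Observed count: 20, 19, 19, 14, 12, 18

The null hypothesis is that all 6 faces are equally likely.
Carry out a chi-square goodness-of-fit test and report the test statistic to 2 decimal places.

Under H₀ each category has probability 1/6, so each expected count is 102/6 = 17.
1: (20 − 17)²/17 = 9/17 = 0.529
2: (19 − 17)²/17 = 4/17 = 0.235
3: (19 − 17)²/17 = 4/17 = 0.235
4: (14 − 17)²/17 = 9/17 = 0.529
5: (12 − 17)²/17 = 25/17 = 1.471
6: (18 − 17)²/17 = 1/17 = 0.059
Sum = 3.06

3.06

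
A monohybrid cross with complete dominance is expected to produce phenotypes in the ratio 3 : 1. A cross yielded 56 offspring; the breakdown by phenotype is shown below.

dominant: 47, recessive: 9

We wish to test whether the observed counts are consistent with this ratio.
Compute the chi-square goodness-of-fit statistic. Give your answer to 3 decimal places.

Ratio total = 4. Expected counts: 56×3/4 = 42, 56×1/4 = 14.
cat            O        E   (O−E)²/E
dominant      47       42     0.5952
recessive      9       14     1.7857
Sum = 2.381

2.381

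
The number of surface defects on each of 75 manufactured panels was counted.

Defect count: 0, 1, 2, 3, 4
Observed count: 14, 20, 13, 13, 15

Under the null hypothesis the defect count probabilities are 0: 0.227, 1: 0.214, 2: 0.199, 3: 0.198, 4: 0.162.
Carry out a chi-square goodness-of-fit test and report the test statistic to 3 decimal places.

2.657

Expected counts E_i = n·p_i: 75×0.227 = 17.025, 75×0.214 = 16.05, 75×0.199 = 14.925, 75×0.198 = 14.85, 75×0.162 = 12.15.
χ² = (14−17.025)²/17.025 + (20−16.05)²/16.05 + (13−14.925)²/14.925 + (13−14.85)²/14.85 + (15−12.15)²/12.15
   = 0.5375 + 0.9721 + 0.2483 + 0.2305 + 0.6685
Sum = 2.657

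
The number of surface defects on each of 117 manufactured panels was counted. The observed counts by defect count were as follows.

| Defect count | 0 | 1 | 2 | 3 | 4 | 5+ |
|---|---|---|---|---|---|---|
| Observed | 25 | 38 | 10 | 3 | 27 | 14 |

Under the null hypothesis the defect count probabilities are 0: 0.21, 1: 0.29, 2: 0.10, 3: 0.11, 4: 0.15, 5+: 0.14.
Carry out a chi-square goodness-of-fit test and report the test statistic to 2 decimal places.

Expected counts E_i = n·p_i: 117×0.21 = 24.57, 117×0.29 = 33.93, 117×0.10 = 11.7, 117×0.11 = 12.87, 117×0.15 = 17.55, 117×0.14 = 16.38.
cat         O        E   (O−E)²/E
0          25    24.57      0.008
1          38    33.93      0.488
2          10     11.7      0.247
3           3    12.87      7.569
4          27    17.55      5.088
5+         14    16.38      0.346
Sum = 13.75

13.75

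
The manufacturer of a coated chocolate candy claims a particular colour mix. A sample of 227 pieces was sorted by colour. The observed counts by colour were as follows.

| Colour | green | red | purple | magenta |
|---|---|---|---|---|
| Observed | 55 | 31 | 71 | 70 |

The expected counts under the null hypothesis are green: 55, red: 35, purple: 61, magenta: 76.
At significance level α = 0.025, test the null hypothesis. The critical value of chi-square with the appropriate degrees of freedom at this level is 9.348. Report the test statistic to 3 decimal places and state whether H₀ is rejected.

2.570; do not reject

green: (55 − 55)²/55 = 0/55 = 0.0000
red: (31 − 35)²/35 = 16/35 = 0.4571
purple: (71 − 61)²/61 = 100/61 = 1.6393
magenta: (70 − 76)²/76 = 36/76 = 0.4737
Sum = 2.570
df = 3. Since 2.570 < 9.348, we do not reject H₀.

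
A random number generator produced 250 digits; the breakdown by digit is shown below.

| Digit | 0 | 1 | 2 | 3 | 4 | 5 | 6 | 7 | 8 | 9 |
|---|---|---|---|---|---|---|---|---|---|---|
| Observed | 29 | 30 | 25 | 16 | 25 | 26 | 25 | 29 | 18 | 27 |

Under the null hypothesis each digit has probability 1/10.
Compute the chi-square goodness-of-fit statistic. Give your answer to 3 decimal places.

Expected count for each of the 10 categories: 250/10 = 25.
0: (29 − 25)²/25 = 16/25 = 0.6400
1: (30 − 25)²/25 = 25/25 = 1.0000
2: (25 − 25)²/25 = 0/25 = 0.0000
3: (16 − 25)²/25 = 81/25 = 3.2400
4: (25 − 25)²/25 = 0/25 = 0.0000
5: (26 − 25)²/25 = 1/25 = 0.0400
6: (25 − 25)²/25 = 0/25 = 0.0000
7: (29 − 25)²/25 = 16/25 = 0.6400
8: (18 − 25)²/25 = 49/25 = 1.9600
9: (27 − 25)²/25 = 4/25 = 0.1600
Sum = 7.680

7.680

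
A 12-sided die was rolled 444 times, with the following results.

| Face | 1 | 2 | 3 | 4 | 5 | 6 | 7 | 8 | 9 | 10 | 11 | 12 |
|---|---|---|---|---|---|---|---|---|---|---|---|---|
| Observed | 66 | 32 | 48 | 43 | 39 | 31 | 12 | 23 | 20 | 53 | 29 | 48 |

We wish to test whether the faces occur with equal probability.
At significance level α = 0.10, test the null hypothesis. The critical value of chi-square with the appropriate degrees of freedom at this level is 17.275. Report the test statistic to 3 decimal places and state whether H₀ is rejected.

Expected count for each of the 12 categories: 444/12 = 37.
1: (66 − 37)²/37 = 841/37 = 22.7297
2: (32 − 37)²/37 = 25/37 = 0.6757
3: (48 − 37)²/37 = 121/37 = 3.2703
4: (43 − 37)²/37 = 36/37 = 0.9730
5: (39 − 37)²/37 = 4/37 = 0.1081
6: (31 − 37)²/37 = 36/37 = 0.9730
7: (12 − 37)²/37 = 625/37 = 16.8919
8: (23 − 37)²/37 = 196/37 = 5.2973
9: (20 − 37)²/37 = 289/37 = 7.8108
10: (53 − 37)²/37 = 256/37 = 6.9189
11: (29 − 37)²/37 = 64/37 = 1.7297
12: (48 − 37)²/37 = 121/37 = 3.2703
Sum = 70.649
df = 11. Since 70.649 > 17.275, we reject H₀.

70.649; reject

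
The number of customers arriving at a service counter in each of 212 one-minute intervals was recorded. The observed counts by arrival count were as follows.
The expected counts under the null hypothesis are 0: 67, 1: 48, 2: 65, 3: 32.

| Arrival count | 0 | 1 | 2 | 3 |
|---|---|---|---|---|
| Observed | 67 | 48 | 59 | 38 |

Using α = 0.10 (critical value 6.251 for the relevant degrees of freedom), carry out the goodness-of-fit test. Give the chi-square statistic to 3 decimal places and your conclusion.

0: (67 − 67)²/67 = 0/67 = 0.0000
1: (48 − 48)²/48 = 0/48 = 0.0000
2: (59 − 65)²/65 = 36/65 = 0.5538
3: (38 − 32)²/32 = 36/32 = 1.1250
Sum = 1.679
df = 3. Since 1.679 < 6.251, we do not reject H₀.

1.679; do not reject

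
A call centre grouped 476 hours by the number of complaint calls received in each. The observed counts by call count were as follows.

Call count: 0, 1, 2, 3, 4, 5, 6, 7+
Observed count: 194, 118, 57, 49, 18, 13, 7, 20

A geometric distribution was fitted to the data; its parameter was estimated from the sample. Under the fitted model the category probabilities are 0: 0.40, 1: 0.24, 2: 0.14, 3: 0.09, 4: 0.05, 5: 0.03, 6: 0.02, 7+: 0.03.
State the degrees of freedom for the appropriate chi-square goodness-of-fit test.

There are k = 8 categories and 1 parameter estimated from the data, so df = 8 − 1 − 1 = 6.

6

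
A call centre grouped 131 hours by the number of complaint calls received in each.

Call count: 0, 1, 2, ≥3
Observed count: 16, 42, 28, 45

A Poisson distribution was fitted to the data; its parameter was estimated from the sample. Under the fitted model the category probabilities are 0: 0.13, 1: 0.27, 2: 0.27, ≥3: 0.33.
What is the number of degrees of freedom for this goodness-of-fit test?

2

There are k = 4 categories and 1 parameter estimated from the data, so df = 4 − 1 − 1 = 2.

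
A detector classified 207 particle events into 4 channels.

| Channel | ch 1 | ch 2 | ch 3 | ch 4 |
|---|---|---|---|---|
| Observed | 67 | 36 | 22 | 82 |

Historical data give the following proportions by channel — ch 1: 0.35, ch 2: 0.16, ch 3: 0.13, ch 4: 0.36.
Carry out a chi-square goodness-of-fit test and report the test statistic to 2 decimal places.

2.31

Expected counts E_i = n·p_i: 207×0.35 = 72.45, 207×0.16 = 33.12, 207×0.13 = 26.91, 207×0.36 = 74.52.
χ² = (67−72.45)²/72.45 + (36−33.12)²/33.12 + (22−26.91)²/26.91 + (82−74.52)²/74.52
   = 0.410 + 0.250 + 0.896 + 0.751
Sum = 2.31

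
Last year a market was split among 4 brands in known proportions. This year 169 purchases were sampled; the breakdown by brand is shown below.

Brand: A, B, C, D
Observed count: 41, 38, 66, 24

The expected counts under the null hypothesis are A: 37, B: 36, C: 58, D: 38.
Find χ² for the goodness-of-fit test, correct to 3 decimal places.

χ² = (41−37)²/37 + (38−36)²/36 + (66−58)²/58 + (24−38)²/38
   = 0.4324 + 0.1111 + 1.1034 + 5.1579
Sum = 6.805

6.805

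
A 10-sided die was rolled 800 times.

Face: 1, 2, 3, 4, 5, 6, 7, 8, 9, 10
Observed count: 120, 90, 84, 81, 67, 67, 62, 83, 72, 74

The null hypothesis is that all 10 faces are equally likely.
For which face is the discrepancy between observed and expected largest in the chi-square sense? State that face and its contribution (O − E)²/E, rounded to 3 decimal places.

1, 20.000

Expected count for each of the 10 categories: 800/10 = 80.
1: (120 − 80)²/80 = 1600/80 = 20.0000
2: (90 − 80)²/80 = 100/80 = 1.2500
3: (84 − 80)²/80 = 16/80 = 0.2000
4: (81 − 80)²/80 = 1/80 = 0.0125
5: (67 − 80)²/80 = 169/80 = 2.1125
6: (67 − 80)²/80 = 169/80 = 2.1125
7: (62 − 80)²/80 = 324/80 = 4.0500
8: (83 − 80)²/80 = 9/80 = 0.1125
9: (72 − 80)²/80 = 64/80 = 0.8000
10: (74 − 80)²/80 = 36/80 = 0.4500
The largest term is for 1: 20.000.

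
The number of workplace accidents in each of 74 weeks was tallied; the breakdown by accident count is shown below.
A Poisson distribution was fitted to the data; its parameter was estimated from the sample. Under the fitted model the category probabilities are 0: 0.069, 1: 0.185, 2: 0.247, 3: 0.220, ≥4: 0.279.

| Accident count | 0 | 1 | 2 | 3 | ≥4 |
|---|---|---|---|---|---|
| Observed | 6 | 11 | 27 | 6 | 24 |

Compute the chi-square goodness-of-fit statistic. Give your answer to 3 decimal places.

Expected counts E_i = n·p_i: 74×0.069 = 5.106, 74×0.185 = 13.69, 74×0.247 = 18.278, 74×0.220 = 16.28, 74×0.279 = 20.646.
cat         O        E   (O−E)²/E
0           6    5.106     0.1565
1          11    13.69     0.5286
2          27   18.278     4.1620
3           6    16.28     6.4913
≥4         24   20.646     0.5449
Sum = 11.883

11.883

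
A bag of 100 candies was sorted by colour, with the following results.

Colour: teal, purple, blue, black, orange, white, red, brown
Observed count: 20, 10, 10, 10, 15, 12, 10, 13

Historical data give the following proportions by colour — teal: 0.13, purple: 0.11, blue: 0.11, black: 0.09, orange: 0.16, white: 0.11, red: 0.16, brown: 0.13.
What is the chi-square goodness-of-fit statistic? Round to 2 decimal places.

Expected counts E_i = n·p_i: 100×0.13 = 13, 100×0.11 = 11, 100×0.11 = 11, 100×0.09 = 9, 100×0.16 = 16, 100×0.11 = 11, 100×0.16 = 16, 100×0.13 = 13.
teal: (20 − 13)²/13 = 49/13 = 3.769
purple: (10 − 11)²/11 = 1/11 = 0.091
blue: (10 − 11)²/11 = 1/11 = 0.091
black: (10 − 9)²/9 = 1/9 = 0.111
orange: (15 − 16)²/16 = 1/16 = 0.063
white: (12 − 11)²/11 = 1/11 = 0.091
red: (10 − 16)²/16 = 36/16 = 2.250
brown: (13 − 13)²/13 = 0/13 = 0.000
Sum = 6.47

6.47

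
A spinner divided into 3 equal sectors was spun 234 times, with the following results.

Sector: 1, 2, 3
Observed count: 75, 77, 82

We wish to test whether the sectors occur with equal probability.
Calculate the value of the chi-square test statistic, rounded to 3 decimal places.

0.333

Under H₀ each category has probability 1/3, so each expected count is 234/3 = 78.
1: (75 − 78)²/78 = 9/78 = 0.1154
2: (77 − 78)²/78 = 1/78 = 0.0128
3: (82 − 78)²/78 = 16/78 = 0.2051
Sum = 0.333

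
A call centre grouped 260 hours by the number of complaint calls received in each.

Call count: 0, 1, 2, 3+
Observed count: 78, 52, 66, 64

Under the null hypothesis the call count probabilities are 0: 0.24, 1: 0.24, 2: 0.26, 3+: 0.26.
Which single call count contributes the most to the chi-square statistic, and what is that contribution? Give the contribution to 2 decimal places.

0, 3.90

Expected counts E_i = n·p_i: 260×0.24 = 62.4, 260×0.24 = 62.4, 260×0.26 = 67.6, 260×0.26 = 67.6.
0: (78 − 62.4)²/62.4 = 243.36/62.4 = 3.900
1: (52 − 62.4)²/62.4 = 108.16/62.4 = 1.733
2: (66 − 67.6)²/67.6 = 2.56/67.6 = 0.038
3+: (64 − 67.6)²/67.6 = 12.96/67.6 = 0.192
The largest term is for 0: 3.90.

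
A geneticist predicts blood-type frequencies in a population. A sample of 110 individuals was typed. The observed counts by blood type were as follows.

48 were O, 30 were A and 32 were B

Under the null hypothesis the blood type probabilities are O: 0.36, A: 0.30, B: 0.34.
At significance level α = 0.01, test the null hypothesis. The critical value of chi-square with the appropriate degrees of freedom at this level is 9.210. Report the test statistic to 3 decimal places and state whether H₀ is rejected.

Expected counts E_i = n·p_i: 110×0.36 = 39.6, 110×0.30 = 33, 110×0.34 = 37.4.
χ² = (48−39.6)²/39.6 + (30−33)²/33 + (32−37.4)²/37.4
   = 1.7818 + 0.2727 + 0.7797
Sum = 2.834
df = 2. Since 2.834 < 9.210, we do not reject H₀.

2.834; do not reject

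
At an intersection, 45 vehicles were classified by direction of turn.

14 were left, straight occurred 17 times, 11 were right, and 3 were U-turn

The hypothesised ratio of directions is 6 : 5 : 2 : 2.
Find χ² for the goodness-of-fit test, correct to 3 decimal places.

Ratio total = 15. Expected counts: 45×6/15 = 18, 45×5/15 = 15, 45×2/15 = 6, 45×2/15 = 6.
cat           O        E   (O−E)²/E
left         14       18     0.8889
straight     17       15     0.2667
right        11        6     4.1667
U-turn        3        6     1.5000
Sum = 6.822

6.822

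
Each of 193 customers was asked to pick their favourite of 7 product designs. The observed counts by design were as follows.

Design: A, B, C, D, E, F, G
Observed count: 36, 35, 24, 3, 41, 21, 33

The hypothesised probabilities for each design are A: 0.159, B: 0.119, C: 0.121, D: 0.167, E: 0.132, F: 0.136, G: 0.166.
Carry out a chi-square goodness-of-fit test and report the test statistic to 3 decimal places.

Expected counts E_i = n·p_i: 193×0.159 = 30.687, 193×0.119 = 22.967, 193×0.121 = 23.353, 193×0.167 = 32.231, 193×0.132 = 25.476, 193×0.136 = 26.248, 193×0.166 = 32.038.
cat         O        E   (O−E)²/E
A          36   30.687     0.9199
B          35   22.967     6.3044
C          24   23.353     0.0179
D           3   32.231    26.5102
E          41   25.476     9.4597
F          21   26.248     1.0493
G          33   32.038     0.0289
Sum = 44.290

44.290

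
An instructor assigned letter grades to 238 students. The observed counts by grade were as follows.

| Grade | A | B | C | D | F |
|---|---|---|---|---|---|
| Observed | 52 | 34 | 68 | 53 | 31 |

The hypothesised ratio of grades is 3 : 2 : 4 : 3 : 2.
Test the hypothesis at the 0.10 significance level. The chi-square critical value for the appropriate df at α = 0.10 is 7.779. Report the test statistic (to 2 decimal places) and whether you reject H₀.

Ratio total = 14. Expected counts: 238×3/14 = 51, 238×2/14 = 34, 238×4/14 = 68, 238×3/14 = 51, 238×2/14 = 34.
A: (52 − 51)²/51 = 1/51 = 0.020
B: (34 − 34)²/34 = 0/34 = 0.000
C: (68 − 68)²/68 = 0/68 = 0.000
D: (53 − 51)²/51 = 4/51 = 0.078
F: (31 − 34)²/34 = 9/34 = 0.265
Sum = 0.36
df = 4. Since 0.36 < 7.779, we do not reject H₀.

0.36; do not reject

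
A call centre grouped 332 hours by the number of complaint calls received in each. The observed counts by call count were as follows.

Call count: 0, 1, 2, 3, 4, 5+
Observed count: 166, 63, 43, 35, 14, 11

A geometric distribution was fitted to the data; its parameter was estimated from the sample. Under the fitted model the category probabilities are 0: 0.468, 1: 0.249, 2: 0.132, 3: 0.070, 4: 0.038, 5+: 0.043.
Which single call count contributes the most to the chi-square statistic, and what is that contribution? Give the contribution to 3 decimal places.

Expected counts E_i = n·p_i: 332×0.468 = 155.376, 332×0.249 = 82.668, 332×0.132 = 43.824, 332×0.070 = 23.24, 332×0.038 = 12.616, 332×0.043 = 14.276.
χ² = (166−155.376)²/155.376 + (63−82.668)²/82.668 + (43−43.824)²/43.824 + (35−23.24)²/23.24 + (14−12.616)²/12.616 + (11−14.276)²/14.276
   = 0.7264 + 4.6793 + 0.0155 + 5.9508 + 0.1518 + 0.7518
The largest term is for 3: 5.951.

3, 5.951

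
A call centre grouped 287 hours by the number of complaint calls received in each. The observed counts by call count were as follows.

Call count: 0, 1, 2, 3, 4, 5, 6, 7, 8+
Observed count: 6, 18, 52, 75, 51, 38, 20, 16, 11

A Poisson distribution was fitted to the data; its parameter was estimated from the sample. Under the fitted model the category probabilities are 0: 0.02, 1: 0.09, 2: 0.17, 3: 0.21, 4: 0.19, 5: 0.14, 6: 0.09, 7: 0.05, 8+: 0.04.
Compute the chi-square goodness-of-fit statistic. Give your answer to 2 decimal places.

Expected counts E_i = n·p_i: 287×0.02 = 5.74, 287×0.09 = 25.83, 287×0.17 = 48.79, 287×0.21 = 60.27, 287×0.19 = 54.53, 287×0.14 = 40.18, 287×0.09 = 25.83, 287×0.05 = 14.35, 287×0.04 = 11.48.
χ² = (6−5.74)²/5.74 + (18−25.83)²/25.83 + (52−48.79)²/48.79 + (75−60.27)²/60.27 + (51−54.53)²/54.53 + (38−40.18)²/40.18 + (20−25.83)²/25.83 + (16−14.35)²/14.35 + (11−11.48)²/11.48
   = 0.012 + 2.374 + 0.211 + 3.600 + 0.229 + 0.118 + 1.316 + 0.190 + 0.020
Sum = 8.07

8.07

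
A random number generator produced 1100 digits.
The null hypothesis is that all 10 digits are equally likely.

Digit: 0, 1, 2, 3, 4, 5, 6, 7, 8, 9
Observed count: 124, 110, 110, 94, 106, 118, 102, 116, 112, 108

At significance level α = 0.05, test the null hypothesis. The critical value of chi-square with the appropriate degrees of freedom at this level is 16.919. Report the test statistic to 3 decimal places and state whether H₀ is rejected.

Under H₀ each category has probability 1/10, so each expected count is 1100/10 = 110.
χ² = (124−110)²/110 + (110−110)²/110 + (110−110)²/110 + (94−110)²/110 + (106−110)²/110 + (118−110)²/110 + (102−110)²/110 + (116−110)²/110 + (112−110)²/110 + (108−110)²/110
   = 1.7818 + 0.0000 + 0.0000 + 2.3273 + 0.1455 + 0.5818 + 0.5818 + 0.3273 + 0.0364 + 0.0364
Sum = 5.818
df = 9. Since 5.818 < 16.919, we do not reject H₀.

5.818; do not reject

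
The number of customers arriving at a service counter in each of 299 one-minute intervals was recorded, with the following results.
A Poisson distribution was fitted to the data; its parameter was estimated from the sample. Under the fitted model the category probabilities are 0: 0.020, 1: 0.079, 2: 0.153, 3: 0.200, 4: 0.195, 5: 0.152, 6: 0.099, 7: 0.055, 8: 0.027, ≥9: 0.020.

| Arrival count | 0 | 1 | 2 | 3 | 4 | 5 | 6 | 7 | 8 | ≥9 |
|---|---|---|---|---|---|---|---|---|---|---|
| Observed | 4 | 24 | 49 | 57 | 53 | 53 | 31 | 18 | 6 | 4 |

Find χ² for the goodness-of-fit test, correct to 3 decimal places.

4.163

Expected counts E_i = n·p_i: 299×0.020 = 5.98, 299×0.079 = 23.621, 299×0.153 = 45.747, 299×0.200 = 59.8, 299×0.195 = 58.305, 299×0.152 = 45.448, 299×0.099 = 29.601, 299×0.055 = 16.445, 299×0.027 = 8.073, 299×0.020 = 5.98.
cat         O        E   (O−E)²/E
0           4     5.98     0.6556
1          24   23.621     0.0061
2          49   45.747     0.2313
3          57     59.8     0.1311
4          53   58.305     0.4827
5          53   45.448     1.2549
6          31   29.601     0.0661
7          18   16.445     0.1470
8           6    8.073     0.5323
≥9          4     5.98     0.6556
Sum = 4.163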